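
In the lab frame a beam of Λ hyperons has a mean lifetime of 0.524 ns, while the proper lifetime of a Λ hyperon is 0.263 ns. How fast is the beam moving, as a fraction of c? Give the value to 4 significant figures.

β ≈ 0.8649

γ = Δt/τ₀ = 0.524/0.263 = 1.99240
β = √(1 − 1/γ²) = √(1 − 1/1.99240²) = 0.8649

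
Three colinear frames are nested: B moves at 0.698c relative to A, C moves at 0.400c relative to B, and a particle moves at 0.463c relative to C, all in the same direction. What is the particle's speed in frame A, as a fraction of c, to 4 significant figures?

u ≈ 0.9456c

Compose boost 2: (0.400 + 0.698)/(1 + 0.400×0.698) = 1.098/1.27920 = 0.858349
Compose boost 3: (0.463 + 0.858349)/(1 + 0.463×0.858349) = 1.32135/1.39742 = 0.9456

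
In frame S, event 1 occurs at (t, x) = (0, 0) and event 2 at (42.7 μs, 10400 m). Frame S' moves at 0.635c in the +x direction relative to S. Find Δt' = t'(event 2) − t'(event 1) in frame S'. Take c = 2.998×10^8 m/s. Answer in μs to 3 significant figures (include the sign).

Δt' ≈ 26.8 μs

γ = 1/√(1 − 0.635²) = 1.2945
Δt' = γ(Δt − vΔx/c²) = 1.2945 × (42.7 μs − 0.635×10400 m / (2.998×10^8 m/s))
= 1.2945 × (20.672 μs) = 26.8 μs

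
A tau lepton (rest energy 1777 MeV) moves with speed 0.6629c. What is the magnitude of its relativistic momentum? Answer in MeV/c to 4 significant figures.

γ = 1/√(1 − 0.6629²) = 1.33563
p = γβm₀c = 1.33563 × 0.6629 × 1777 MeV/c = 1573 MeV/c

p ≈ 1573 MeV/c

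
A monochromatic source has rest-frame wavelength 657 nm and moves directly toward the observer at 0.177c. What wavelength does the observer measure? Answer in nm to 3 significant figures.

λ_obs ≈ 549 nm

Relativistic Doppler: λ_obs = λ_src √((1−β)/(1+β))
= 657 × √(0.82300/1.1770) = 657 × 0.83620 = 549 nm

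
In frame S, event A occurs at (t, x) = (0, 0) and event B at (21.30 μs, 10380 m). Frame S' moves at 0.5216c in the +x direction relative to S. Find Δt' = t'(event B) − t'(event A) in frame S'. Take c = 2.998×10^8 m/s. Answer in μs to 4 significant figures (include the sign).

Δt' ≈ 3.798 μs

γ = 1/√(1 − 0.5216²) = 1.17207
Δt' = γ(Δt − vΔx/c²) = 1.17207 × (21.30 μs − 0.5216×10380 m / (2.998×10^8 m/s))
= 1.17207 × (3.24060 μs) = 3.798 μs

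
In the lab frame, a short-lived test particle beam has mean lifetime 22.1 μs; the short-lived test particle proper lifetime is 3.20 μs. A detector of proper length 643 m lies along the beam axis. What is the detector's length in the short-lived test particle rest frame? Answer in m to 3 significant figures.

Time dilation ⇒ γ = Δt/τ₀ = 22.1/3.20 = 6.9062
Length contraction: L = L₀/γ = 643/6.9062 = 93.1 m

L ≈ 93.1 m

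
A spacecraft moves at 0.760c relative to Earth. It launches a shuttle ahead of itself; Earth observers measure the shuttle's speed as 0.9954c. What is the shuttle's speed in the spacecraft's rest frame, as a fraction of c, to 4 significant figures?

u' ≈ 0.9668c

Inverse velocity addition: u' = (u − v)/(1 − uv/c²)
= (0.9954 − 0.760)/(1 − 0.9954×0.760) = 0.2354/0.243496 = 0.9668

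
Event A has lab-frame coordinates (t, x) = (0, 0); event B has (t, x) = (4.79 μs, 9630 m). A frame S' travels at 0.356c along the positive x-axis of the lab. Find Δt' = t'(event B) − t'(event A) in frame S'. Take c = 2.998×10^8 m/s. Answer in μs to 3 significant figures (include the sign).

γ = 1/√(1 − 0.356²) = 1.0701
Δt' = γ(Δt − vΔx/c²) = 1.0701 × (4.79 μs − 0.356×9630 m / (2.998×10^8 m/s))
= 1.0701 × (-6.6452 μs) = -7.11 μs

Δt' ≈ -7.11 μs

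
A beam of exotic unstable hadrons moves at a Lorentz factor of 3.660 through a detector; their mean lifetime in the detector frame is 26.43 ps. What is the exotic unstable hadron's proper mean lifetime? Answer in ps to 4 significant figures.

τ₀ ≈ 7.221 ps

γ = 3.660 (given)
Proper time: τ₀ = Δt/γ = 26.43/3.660 = 7.221 ps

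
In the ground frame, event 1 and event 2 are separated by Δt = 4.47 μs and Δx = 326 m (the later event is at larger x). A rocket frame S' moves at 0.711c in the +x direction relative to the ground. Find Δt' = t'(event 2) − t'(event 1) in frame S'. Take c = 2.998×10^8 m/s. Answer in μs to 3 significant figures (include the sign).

γ = 1/√(1 − 0.711²) = 1.4221
Δt' = γ(Δt − vΔx/c²) = 1.4221 × (4.47 μs − 0.711×326 m / (2.998×10^8 m/s))
= 1.4221 × (3.6969 μs) = 5.26 μs

Δt' ≈ 5.26 μs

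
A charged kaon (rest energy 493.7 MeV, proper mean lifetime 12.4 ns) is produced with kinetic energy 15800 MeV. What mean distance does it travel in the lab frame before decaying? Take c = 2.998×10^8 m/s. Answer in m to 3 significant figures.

γ = 1 + K/(m₀c²) = 1 + 15800/493.7 = 33.003
β = √(1 − 1/γ²) = 0.99954
Dilated lifetime: γτ₀ = 33.003 × 12.4 ns = 409.24 ns
d = βc·γτ₀ = 0.99954 × (2.998×10^8 m/s) × 4.0924×10^-7 s = 123 m

d ≈ 123 m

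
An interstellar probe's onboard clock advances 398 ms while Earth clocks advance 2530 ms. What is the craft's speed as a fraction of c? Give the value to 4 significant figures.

β ≈ 0.9875

γ = Δt/τ₀ = 2530/398 = 6.35678
β = √(1 − 1/γ²) = √(1 − 1/6.35678²) = 0.9875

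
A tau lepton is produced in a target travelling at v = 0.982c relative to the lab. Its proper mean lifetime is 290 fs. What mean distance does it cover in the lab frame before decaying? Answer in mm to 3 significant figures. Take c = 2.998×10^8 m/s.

γ = 1/√(1 − 0.982²) = 5.2943
Dilated lifetime: Δt = γτ₀ = 5.2943 × 290 fs = 1535.4 fs
d = vΔt = 0.982c × 1535.4 fs = 2.9440×10^8 m/s × 1.5354×10^-12 s = 0.452 mm

d ≈ 0.452 mm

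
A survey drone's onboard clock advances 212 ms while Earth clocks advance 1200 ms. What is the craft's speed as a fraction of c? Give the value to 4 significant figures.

γ = Δt/τ₀ = 1200/212 = 5.66038
β = √(1 − 1/γ²) = √(1 − 1/5.66038²) = 0.9843

β ≈ 0.9843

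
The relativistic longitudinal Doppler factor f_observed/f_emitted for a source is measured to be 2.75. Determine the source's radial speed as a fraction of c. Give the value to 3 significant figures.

β ≈ 0.766

f_obs/f_src = √((1+β)/(1−β)) = 2.75  ⇒  (1+β)/(1−β) = 7.5625
β = |1 − D²|/(1 + D²) = |1 − 7.5625|/(1 + 7.5625) = 0.766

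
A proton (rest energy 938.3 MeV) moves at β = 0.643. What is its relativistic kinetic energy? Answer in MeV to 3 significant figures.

γ = 1/√(1 − 0.643²) = 1.3057
K = (γ − 1)m₀c² = (1.3057 − 1) × 938.3 MeV = 0.30571 × 938.3 MeV = 287 MeV

K ≈ 287 MeV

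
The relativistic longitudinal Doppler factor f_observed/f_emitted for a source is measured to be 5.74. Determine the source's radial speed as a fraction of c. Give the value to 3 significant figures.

f_obs/f_src = √((1+β)/(1−β)) = 5.74  ⇒  (1+β)/(1−β) = 32.948
β = |1 − D²|/(1 + D²) = |1 − 32.948|/(1 + 32.948) = 0.941

β ≈ 0.941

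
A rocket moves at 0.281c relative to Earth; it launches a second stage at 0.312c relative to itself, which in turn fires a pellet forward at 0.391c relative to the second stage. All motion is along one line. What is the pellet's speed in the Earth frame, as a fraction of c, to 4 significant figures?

u ≈ 0.7717c

Compose boost 2: (0.312 + 0.281)/(1 + 0.312×0.281) = 0.5930/1.08767 = 0.545201
Compose boost 3: (0.391 + 0.545201)/(1 + 0.391×0.545201) = 0.936201/1.21317 = 0.7717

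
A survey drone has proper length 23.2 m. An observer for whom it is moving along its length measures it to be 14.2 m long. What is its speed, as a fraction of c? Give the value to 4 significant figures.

β ≈ 0.7908

γ = L₀/L = 23.2/14.2 = 1.63380
β = √(1 − 1/γ²) = 0.7908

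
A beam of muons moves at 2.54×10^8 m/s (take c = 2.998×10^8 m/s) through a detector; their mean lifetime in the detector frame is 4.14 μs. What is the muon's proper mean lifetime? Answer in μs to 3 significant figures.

β = v/c = 2.54×10^8 / 2.998×10^8 = 0.84723
γ = 1/√(1 − 0.84723²) = 1.8824
Proper time: τ₀ = Δt/γ = 4.14/1.8824 = 2.20 μs

τ₀ ≈ 2.20 μs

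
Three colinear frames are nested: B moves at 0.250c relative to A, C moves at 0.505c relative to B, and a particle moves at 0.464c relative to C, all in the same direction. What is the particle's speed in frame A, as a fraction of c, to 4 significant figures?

Compose boost 2: (0.505 + 0.250)/(1 + 0.505×0.250) = 0.7550/1.12625 = 0.670366
Compose boost 3: (0.464 + 0.670366)/(1 + 0.464×0.670366) = 1.13437/1.31105 = 0.8652

u ≈ 0.8652c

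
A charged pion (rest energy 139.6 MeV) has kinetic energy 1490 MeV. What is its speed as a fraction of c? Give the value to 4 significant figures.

γ = 1 + K/(m₀c²) = 1 + 1490/139.6 = 11.6734
β = √(1 − 1/γ²) = 0.9963

β ≈ 0.9963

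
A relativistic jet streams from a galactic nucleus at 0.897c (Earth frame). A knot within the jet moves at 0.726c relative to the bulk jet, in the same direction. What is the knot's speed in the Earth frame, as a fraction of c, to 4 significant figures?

Relativistic velocity addition: u = (u' + v)/(1 + u'v/c²)
= (0.726 + 0.897)/(1 + 0.726×0.897) = 1.623/1.65122 = 0.9829

u ≈ 0.9829c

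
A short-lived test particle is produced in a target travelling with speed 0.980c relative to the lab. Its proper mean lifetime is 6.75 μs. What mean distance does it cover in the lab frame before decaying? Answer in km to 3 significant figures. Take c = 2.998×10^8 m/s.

γ = 1/√(1 − 0.980²) = 5.0252
Dilated lifetime: Δt = γτ₀ = 5.0252 × 6.75 μs = 33.920 μs
d = vΔt = 0.980c × 33.920 μs = 2.9380×10^8 m/s × 3.3920×10^-5 s = 9.97 km

d ≈ 9.97 km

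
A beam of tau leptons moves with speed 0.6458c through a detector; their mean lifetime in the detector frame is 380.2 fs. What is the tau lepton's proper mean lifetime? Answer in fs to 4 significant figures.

γ = 1/√(1 − 0.6458²) = 1.30975
Proper time: τ₀ = Δt/γ = 380.2/1.30975 = 290.3 fs

τ₀ ≈ 290.3 fs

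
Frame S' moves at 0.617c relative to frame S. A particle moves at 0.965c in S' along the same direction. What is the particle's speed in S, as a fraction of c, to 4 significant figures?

u ≈ 0.9916c

Relativistic velocity addition: u = (u' + v)/(1 + u'v/c²)
= (0.965 + 0.617)/(1 + 0.965×0.617) = 1.582/1.59540 = 0.9916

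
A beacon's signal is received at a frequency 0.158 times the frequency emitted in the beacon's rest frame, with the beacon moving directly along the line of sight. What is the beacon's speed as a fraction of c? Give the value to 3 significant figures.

f_obs/f_src = √((1−β)/(1+β)) = 0.158  ⇒  (1−β)/(1+β) = 0.024964
β = |1 − D²|/(1 + D²) = |1 − 0.024964|/(1 + 0.024964) = 0.951

β ≈ 0.951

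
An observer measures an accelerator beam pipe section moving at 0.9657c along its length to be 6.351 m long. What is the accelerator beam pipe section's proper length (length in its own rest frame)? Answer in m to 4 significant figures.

L₀ ≈ 24.46 m

γ = 1/√(1 − 0.9657²) = 3.85118
L₀ = γL = 3.85118 × 6.351 = 24.46 m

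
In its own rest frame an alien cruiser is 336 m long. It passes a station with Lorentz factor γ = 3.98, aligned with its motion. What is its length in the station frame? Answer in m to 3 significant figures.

γ = 3.98 (given)
Length contraction: L = L₀/γ = 336/3.98 = 84.4 m

L ≈ 84.4 m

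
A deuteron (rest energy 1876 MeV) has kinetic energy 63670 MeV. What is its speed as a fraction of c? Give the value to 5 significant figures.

γ = 1 + K/(m₀c²) = 1 + 63670/1876 = 34.93923
β = √(1 − 1/γ²) = 0.99959

β ≈ 0.99959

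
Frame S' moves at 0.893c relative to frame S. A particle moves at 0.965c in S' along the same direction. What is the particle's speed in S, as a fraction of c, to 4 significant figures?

u ≈ 0.9980c

Relativistic velocity addition: u = (u' + v)/(1 + u'v/c²)
= (0.965 + 0.893)/(1 + 0.965×0.893) = 1.858/1.86174 = 0.9980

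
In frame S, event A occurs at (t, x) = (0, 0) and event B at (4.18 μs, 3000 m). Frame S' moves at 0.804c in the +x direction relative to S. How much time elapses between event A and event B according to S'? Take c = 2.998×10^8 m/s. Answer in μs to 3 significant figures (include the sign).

γ = 1/√(1 − 0.804²) = 1.6817
Δt' = γ(Δt − vΔx/c²) = 1.6817 × (4.18 μs − 0.804×3000 m / (2.998×10^8 m/s))
= 1.6817 × (-3.8654 μs) = -6.50 μs

Δt' ≈ -6.50 μs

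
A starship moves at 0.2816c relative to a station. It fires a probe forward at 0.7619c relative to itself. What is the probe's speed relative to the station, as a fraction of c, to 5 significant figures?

u ≈ 0.85917c

Relativistic velocity addition: u = (u' + v)/(1 + u'v/c²)
= (0.7619 + 0.2816)/(1 + 0.7619×0.2816) = 1.0435/1.214551 = 0.85917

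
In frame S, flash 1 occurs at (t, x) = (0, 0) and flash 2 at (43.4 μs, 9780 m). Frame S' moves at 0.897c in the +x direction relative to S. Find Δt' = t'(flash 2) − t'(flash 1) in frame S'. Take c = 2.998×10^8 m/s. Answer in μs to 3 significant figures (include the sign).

γ = 1/√(1 − 0.897²) = 2.2623
Δt' = γ(Δt − vΔx/c²) = 2.2623 × (43.4 μs − 0.897×9780 m / (2.998×10^8 m/s))
= 2.2623 × (14.138 μs) = 32.0 μs

Δt' ≈ 32.0 μs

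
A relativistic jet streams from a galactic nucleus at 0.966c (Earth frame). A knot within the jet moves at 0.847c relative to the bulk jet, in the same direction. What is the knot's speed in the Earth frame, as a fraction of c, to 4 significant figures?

u ≈ 0.9971c

Relativistic velocity addition: u = (u' + v)/(1 + u'v/c²)
= (0.847 + 0.966)/(1 + 0.847×0.966) = 1.813/1.81820 = 0.9971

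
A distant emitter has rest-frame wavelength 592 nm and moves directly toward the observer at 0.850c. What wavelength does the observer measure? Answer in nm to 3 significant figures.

Relativistic Doppler: λ_obs = λ_src √((1−β)/(1+β))
= 592 × √(0.15000/1.8500) = 592 × 0.28475 = 169 nm

λ_obs ≈ 169 nm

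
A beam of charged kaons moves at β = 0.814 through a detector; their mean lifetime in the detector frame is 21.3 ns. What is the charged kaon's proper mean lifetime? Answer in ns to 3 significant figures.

γ = 1/√(1 − 0.814²) = 1.7216
Proper time: τ₀ = Δt/γ = 21.3/1.7216 = 12.4 ns

τ₀ ≈ 12.4 ns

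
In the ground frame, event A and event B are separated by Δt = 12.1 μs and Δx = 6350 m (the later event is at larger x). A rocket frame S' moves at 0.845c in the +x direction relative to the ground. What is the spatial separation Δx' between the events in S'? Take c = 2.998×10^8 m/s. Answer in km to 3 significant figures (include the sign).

γ = 1/√(1 − 0.845²) = 1.8700
Δx' = γ(Δx − vΔt) = 1.8700 × (6350 m − 0.845×(2.998×10^8 m/s)×12.1×10^-6 s)
= 1.8700 × (3284.7 m) = 6.14 km

Δx' ≈ 6.14 km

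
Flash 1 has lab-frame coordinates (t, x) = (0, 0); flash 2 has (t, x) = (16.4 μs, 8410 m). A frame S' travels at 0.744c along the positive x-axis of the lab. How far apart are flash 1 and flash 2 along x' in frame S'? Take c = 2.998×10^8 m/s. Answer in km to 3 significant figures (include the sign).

γ = 1/√(1 − 0.744²) = 1.4966
Δx' = γ(Δx − vΔt) = 1.4966 × (8410 m − 0.744×(2.998×10^8 m/s)×16.4×10^-6 s)
= 1.4966 × (4752.0 m) = 7.11 km

Δx' ≈ 7.11 km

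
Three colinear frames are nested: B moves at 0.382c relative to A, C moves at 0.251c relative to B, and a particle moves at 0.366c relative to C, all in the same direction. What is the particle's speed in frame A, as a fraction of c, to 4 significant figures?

u ≈ 0.7789c

Compose boost 2: (0.251 + 0.382)/(1 + 0.251×0.382) = 0.6330/1.09588 = 0.577617
Compose boost 3: (0.366 + 0.577617)/(1 + 0.366×0.577617) = 0.943617/1.21141 = 0.7789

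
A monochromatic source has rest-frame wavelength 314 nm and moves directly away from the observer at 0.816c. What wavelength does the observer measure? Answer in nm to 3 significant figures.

Relativistic Doppler: λ_obs = λ_src √((1+β)/(1−β))
= 314 × √(1.8160/0.18400) = 314 × 3.1416 = 986 nm

λ_obs ≈ 986 nm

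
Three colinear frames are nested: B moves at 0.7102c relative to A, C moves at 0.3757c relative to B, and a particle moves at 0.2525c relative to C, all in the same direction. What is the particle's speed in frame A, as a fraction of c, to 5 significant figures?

Compose boost 2: (0.3757 + 0.7102)/(1 + 0.3757×0.7102) = 1.0859/1.266822 = 0.8571843
Compose boost 3: (0.2525 + 0.8571843)/(1 + 0.2525×0.8571843) = 1.109684/1.216439 = 0.91224

u ≈ 0.91224c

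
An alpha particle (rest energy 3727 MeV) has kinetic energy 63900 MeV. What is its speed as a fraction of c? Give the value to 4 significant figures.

β ≈ 0.9985

γ = 1 + K/(m₀c²) = 1 + 63900/3727 = 18.1452
β = √(1 − 1/γ²) = 0.9985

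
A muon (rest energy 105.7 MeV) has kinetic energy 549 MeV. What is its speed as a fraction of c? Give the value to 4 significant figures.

γ = 1 + K/(m₀c²) = 1 + 549/105.7 = 6.19395
β = √(1 − 1/γ²) = 0.9869

β ≈ 0.9869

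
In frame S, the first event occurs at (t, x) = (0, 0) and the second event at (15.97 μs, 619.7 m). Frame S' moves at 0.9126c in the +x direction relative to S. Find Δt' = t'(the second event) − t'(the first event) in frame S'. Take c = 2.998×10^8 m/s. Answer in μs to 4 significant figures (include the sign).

γ = 1/√(1 − 0.9126²) = 2.44586
Δt' = γ(Δt − vΔx/c²) = 2.44586 × (15.97 μs − 0.9126×619.7 m / (2.998×10^8 m/s))
= 2.44586 × (14.0836 μs) = 34.45 μs

Δt' ≈ 34.45 μs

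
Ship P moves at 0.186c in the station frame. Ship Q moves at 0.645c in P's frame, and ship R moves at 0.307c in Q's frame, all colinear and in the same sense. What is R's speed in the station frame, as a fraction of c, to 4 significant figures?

Compose boost 2: (0.645 + 0.186)/(1 + 0.645×0.186) = 0.8310/1.11997 = 0.741984
Compose boost 3: (0.307 + 0.741984)/(1 + 0.307×0.741984) = 1.04898/1.22779 = 0.8544

u ≈ 0.8544c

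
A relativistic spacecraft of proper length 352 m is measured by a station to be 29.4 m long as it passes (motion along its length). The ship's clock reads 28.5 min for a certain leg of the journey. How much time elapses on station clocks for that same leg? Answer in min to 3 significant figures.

Length contraction ⇒ γ = L₀/L = 352/29.4 = 11.973
Time dilation: Δt = γτ₀ = 11.973 × 28.5 min = 341 min

Δt ≈ 341 min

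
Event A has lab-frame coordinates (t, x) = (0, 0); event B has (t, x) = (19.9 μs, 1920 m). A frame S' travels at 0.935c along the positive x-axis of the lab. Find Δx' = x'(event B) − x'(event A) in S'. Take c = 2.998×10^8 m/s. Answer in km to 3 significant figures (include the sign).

Δx' ≈ -10.3 km

γ = 1/√(1 − 0.935²) = 2.8197
Δx' = γ(Δx − vΔt) = 2.8197 × (1920 m − 0.935×(2.998×10^8 m/s)×19.9×10^-6 s)
= 2.8197 × (-3658.2 m) = -10.3 km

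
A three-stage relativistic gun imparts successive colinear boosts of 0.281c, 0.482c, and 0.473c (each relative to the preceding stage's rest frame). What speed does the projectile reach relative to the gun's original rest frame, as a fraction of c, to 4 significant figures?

u ≈ 0.8688c

Compose boost 2: (0.482 + 0.281)/(1 + 0.482×0.281) = 0.7630/1.13544 = 0.671985
Compose boost 3: (0.473 + 0.671985)/(1 + 0.473×0.671985) = 1.14499/1.31785 = 0.8688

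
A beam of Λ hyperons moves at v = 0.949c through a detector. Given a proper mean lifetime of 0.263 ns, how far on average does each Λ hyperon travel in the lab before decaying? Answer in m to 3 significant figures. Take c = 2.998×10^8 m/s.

γ = 1/√(1 − 0.949²) = 3.1718
Dilated lifetime: Δt = γτ₀ = 3.1718 × 0.263 ns = 0.83419 ns
d = vΔt = 0.949c × 0.83419 ns = 2.8451×10^8 m/s × 8.3419×10^-10 s = 0.237 m

d ≈ 0.237 m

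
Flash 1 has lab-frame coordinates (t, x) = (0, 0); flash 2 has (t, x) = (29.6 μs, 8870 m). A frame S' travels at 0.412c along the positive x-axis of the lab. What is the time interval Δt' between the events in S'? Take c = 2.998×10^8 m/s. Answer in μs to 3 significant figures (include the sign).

Δt' ≈ 19.1 μs

γ = 1/√(1 − 0.412²) = 1.0975
Δt' = γ(Δt − vΔx/c²) = 1.0975 × (29.6 μs − 0.412×8870 m / (2.998×10^8 m/s))
= 1.0975 × (17.410 μs) = 19.1 μs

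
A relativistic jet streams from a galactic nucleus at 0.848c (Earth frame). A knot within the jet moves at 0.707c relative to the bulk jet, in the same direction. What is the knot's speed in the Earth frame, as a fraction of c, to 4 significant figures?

Relativistic velocity addition: u = (u' + v)/(1 + u'v/c²)
= (0.707 + 0.848)/(1 + 0.707×0.848) = 1.555/1.59954 = 0.9722

u ≈ 0.9722c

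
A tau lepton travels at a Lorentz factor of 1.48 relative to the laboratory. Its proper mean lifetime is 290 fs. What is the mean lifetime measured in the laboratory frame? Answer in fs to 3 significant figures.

Δt ≈ 429 fs

γ = 1.48 (given)
Time dilation: Δt = γτ₀ = 1.48 × 290 fs = 429 fs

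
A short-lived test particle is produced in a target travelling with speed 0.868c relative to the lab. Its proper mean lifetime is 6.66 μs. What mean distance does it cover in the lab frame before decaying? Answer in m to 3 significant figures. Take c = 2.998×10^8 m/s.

d ≈ 3490 m

γ = 1/√(1 − 0.868²) = 2.0138
Dilated lifetime: Δt = γτ₀ = 2.0138 × 6.66 μs = 13.412 μs
d = vΔt = 0.868c × 13.412 μs = 2.6023×10^8 m/s × 1.3412×10^-5 s = 3490 m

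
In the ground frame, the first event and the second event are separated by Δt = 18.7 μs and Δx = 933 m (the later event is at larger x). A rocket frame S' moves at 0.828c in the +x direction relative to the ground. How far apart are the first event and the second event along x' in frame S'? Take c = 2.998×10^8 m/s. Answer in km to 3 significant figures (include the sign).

Δx' ≈ -6.61 km

γ = 1/√(1 − 0.828²) = 1.7834
Δx' = γ(Δx − vΔt) = 1.7834 × (933 m − 0.828×(2.998×10^8 m/s)×18.7×10^-6 s)
= 1.7834 × (-3709.0 m) = -6.61 km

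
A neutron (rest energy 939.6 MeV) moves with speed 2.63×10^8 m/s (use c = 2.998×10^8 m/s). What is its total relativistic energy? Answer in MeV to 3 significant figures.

E ≈ 1960 MeV

β = v/c = 2.63×10^8 / 2.998×10^8 = 0.87725
γ = 1/√(1 − 0.87725²) = 2.0832
E = γm₀c² = 2.0832 × 939.6 MeV = 1960 MeV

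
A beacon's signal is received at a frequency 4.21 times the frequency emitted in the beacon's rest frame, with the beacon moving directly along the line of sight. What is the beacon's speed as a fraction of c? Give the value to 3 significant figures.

β ≈ 0.893

f_obs/f_src = √((1+β)/(1−β)) = 4.21  ⇒  (1+β)/(1−β) = 17.724
β = |1 − D²|/(1 + D²) = |1 − 17.724|/(1 + 17.724) = 0.893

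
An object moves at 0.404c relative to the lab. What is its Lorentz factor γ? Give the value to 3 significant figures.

γ = 1/√(1 − β²) = 1/√(1 − 0.404²) = 1/√(0.83678) = 1.09

γ ≈ 1.09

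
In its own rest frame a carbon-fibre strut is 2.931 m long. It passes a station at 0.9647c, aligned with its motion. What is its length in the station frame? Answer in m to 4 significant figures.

γ = 1/√(1 − 0.9647²) = 3.79721
Length contraction: L = L₀/γ = 2.931/3.79721 = 0.7719 m

L ≈ 0.7719 m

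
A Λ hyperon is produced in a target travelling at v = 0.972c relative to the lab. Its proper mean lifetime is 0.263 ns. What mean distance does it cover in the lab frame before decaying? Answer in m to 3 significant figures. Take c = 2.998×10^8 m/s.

γ = 1/√(1 − 0.972²) = 4.2557
Dilated lifetime: Δt = γτ₀ = 4.2557 × 0.263 ns = 1.1192 ns
d = vΔt = 0.972c × 1.1192 ns = 2.9141×10^8 m/s × 1.1192×10^-9 s = 0.326 m

d ≈ 0.326 m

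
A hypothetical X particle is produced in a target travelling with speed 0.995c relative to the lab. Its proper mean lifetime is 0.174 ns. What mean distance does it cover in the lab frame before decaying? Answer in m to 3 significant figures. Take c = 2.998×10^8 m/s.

d ≈ 0.520 m

γ = 1/√(1 − 0.995²) = 10.013
Dilated lifetime: Δt = γτ₀ = 10.013 × 0.174 ns = 1.7422 ns
d = vΔt = 0.995c × 1.7422 ns = 2.9830×10^8 m/s × 1.7422×10^-9 s = 0.520 m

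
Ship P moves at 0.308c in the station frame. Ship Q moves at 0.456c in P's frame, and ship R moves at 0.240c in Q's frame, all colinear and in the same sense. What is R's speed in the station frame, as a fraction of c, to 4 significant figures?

u ≈ 0.7839c

Compose boost 2: (0.456 + 0.308)/(1 + 0.456×0.308) = 0.7640/1.14045 = 0.669912
Compose boost 3: (0.240 + 0.669912)/(1 + 0.240×0.669912) = 0.909912/1.16078 = 0.7839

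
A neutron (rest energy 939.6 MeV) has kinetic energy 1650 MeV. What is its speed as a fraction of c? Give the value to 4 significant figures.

β ≈ 0.9319

γ = 1 + K/(m₀c²) = 1 + 1650/939.6 = 2.75607
β = √(1 − 1/γ²) = 0.9319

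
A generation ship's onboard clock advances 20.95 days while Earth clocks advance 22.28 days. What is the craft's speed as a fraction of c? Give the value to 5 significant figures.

β ≈ 0.34033

γ = Δt/τ₀ = 22.28/20.95 = 1.063484
β = √(1 − 1/γ²) = √(1 − 1/1.063484²) = 0.34033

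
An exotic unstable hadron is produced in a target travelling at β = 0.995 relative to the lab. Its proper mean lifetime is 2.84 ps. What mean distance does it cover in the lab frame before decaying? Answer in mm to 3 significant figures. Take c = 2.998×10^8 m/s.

d ≈ 8.48 mm

γ = 1/√(1 − 0.995²) = 10.013
Dilated lifetime: Δt = γτ₀ = 10.013 × 2.84 ps = 28.436 ps
d = vΔt = 0.995c × 28.436 ps = 2.9830×10^8 m/s × 2.8436×10^-11 s = 8.48 mm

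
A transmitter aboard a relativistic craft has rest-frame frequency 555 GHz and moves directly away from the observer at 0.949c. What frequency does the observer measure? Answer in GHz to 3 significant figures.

f_obs ≈ 89.8 GHz

Relativistic Doppler: f_obs = f_src √((1−β)/(1+β))
= 555 × √(0.051000/1.9490) = 555 × 0.16176 = 89.8 GHz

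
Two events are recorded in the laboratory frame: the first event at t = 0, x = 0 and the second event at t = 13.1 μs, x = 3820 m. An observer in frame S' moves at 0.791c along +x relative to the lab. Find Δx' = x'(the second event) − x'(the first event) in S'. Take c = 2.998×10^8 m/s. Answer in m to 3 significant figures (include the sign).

Δx' ≈ 1170 m

γ = 1/√(1 − 0.791²) = 1.6345
Δx' = γ(Δx − vΔt) = 1.6345 × (3820 m − 0.791×(2.998×10^8 m/s)×13.1×10^-6 s)
= 1.6345 × (713.44 m) = 1170 m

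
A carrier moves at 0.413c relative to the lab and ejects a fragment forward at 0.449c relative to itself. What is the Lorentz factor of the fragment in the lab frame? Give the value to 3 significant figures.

u_lab = (0.449 + 0.413)/(1 + 0.449×0.413) = 0.8620/1.18544 = 0.727158
γ = 1/√(1 − 0.727158²) = 1.46

γ ≈ 1.46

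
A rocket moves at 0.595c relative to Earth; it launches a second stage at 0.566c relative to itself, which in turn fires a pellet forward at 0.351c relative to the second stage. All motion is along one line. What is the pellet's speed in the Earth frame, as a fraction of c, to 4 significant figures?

Compose boost 2: (0.566 + 0.595)/(1 + 0.566×0.595) = 1.161/1.33677 = 0.868511
Compose boost 3: (0.351 + 0.868511)/(1 + 0.351×0.868511) = 1.21951/1.30485 = 0.9346

u ≈ 0.9346c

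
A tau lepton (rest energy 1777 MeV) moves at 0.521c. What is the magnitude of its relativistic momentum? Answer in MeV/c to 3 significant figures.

γ = 1/√(1 − 0.521²) = 1.1716
p = γβm₀c = 1.1716 × 0.521 × 1777 MeV/c = 1080 MeV/c

p ≈ 1080 MeV/c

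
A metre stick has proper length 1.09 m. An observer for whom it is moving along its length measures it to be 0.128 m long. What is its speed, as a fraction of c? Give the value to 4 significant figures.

γ = L₀/L = 1.09/0.128 = 8.51562
β = √(1 − 1/γ²) = 0.9931

β ≈ 0.9931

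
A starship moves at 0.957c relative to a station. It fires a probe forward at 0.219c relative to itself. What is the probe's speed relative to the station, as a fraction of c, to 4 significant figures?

Relativistic velocity addition: u = (u' + v)/(1 + u'v/c²)
= (0.219 + 0.957)/(1 + 0.219×0.957) = 1.176/1.20958 = 0.9722

u ≈ 0.9722c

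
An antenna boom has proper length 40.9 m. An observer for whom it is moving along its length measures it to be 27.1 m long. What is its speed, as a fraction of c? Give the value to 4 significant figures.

γ = L₀/L = 40.9/27.1 = 1.50923
β = √(1 − 1/γ²) = 0.7490

β ≈ 0.7490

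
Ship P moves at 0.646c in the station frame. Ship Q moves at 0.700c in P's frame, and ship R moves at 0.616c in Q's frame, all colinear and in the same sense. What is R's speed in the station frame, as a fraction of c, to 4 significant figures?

u ≈ 0.9821c

Compose boost 2: (0.700 + 0.646)/(1 + 0.700×0.646) = 1.346/1.45220 = 0.926870
Compose boost 3: (0.616 + 0.926870)/(1 + 0.616×0.926870) = 1.54287/1.57095 = 0.9821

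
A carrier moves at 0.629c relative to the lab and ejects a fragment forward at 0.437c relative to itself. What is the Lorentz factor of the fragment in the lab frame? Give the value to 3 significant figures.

u_lab = (0.437 + 0.629)/(1 + 0.437×0.629) = 1.066/1.27487 = 0.836162
γ = 1/√(1 − 0.836162²) = 1.82

γ ≈ 1.82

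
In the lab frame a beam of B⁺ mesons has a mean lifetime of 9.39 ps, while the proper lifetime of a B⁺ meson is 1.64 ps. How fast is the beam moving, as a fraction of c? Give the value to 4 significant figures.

β ≈ 0.9846

γ = Δt/τ₀ = 9.39/1.64 = 5.72561
β = √(1 − 1/γ²) = √(1 − 1/5.72561²) = 0.9846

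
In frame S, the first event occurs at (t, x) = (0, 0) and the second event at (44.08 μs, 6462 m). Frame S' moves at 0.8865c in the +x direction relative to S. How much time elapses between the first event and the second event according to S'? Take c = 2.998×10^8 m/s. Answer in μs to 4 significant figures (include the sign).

Δt' ≈ 53.97 μs

γ = 1/√(1 − 0.8865²) = 2.16109
Δt' = γ(Δt − vΔx/c²) = 2.16109 × (44.08 μs − 0.8865×6462 m / (2.998×10^8 m/s))
= 2.16109 × (24.9721 μs) = 53.97 μs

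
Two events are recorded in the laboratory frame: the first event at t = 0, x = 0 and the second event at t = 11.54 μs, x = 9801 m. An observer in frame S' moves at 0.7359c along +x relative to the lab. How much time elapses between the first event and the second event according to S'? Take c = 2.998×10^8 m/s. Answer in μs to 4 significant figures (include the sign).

γ = 1/√(1 − 0.7359²) = 1.47691
Δt' = γ(Δt − vΔx/c²) = 1.47691 × (11.54 μs − 0.7359×9801 m / (2.998×10^8 m/s))
= 1.47691 × (-12.5179 μs) = -18.49 μs

Δt' ≈ -18.49 μs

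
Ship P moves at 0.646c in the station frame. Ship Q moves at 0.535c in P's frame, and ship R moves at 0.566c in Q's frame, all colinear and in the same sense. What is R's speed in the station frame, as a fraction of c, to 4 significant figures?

u ≈ 0.9645c

Compose boost 2: (0.535 + 0.646)/(1 + 0.535×0.646) = 1.181/1.34561 = 0.877669
Compose boost 3: (0.566 + 0.877669)/(1 + 0.566×0.877669) = 1.44367/1.49676 = 0.9645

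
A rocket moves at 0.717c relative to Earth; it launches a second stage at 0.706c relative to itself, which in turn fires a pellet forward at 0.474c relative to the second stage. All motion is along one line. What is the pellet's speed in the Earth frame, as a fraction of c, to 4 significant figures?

u ≈ 0.9799c

Compose boost 2: (0.706 + 0.717)/(1 + 0.706×0.717) = 1.423/1.50620 = 0.944760
Compose boost 3: (0.474 + 0.944760)/(1 + 0.474×0.944760) = 1.41876/1.44782 = 0.9799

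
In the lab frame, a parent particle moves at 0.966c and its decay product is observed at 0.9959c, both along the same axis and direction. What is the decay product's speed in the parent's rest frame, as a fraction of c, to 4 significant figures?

Inverse velocity addition: u' = (u − v)/(1 − uv/c²)
= (0.9959 − 0.966)/(1 − 0.9959×0.966) = 0.02990/0.0379606 = 0.7877

u' ≈ 0.7877c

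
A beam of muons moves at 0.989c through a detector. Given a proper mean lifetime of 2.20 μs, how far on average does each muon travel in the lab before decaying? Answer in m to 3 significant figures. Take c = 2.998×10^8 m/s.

d ≈ 4410 m

γ = 1/√(1 − 0.989²) = 6.7606
Dilated lifetime: Δt = γτ₀ = 6.7606 × 2.20 μs = 14.873 μs
d = vΔt = 0.989c × 14.873 μs = 2.9650×10^8 m/s × 1.4873×10^-5 s = 4410 m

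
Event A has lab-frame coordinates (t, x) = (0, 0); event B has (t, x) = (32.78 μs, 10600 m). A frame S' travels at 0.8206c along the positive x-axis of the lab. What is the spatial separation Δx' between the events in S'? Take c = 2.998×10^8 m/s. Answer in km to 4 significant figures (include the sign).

Δx' ≈ 4.437 km

γ = 1/√(1 − 0.8206²) = 1.74977
Δx' = γ(Δx − vΔt) = 1.74977 × (10600 m − 0.8206×(2.998×10^8 m/s)×32.78×10^-6 s)
= 1.74977 × (2535.60 m) = 4.437 km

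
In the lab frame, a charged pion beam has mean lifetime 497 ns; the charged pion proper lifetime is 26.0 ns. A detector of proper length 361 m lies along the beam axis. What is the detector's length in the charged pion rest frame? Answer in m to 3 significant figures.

L ≈ 18.9 m

Time dilation ⇒ γ = Δt/τ₀ = 497/26.0 = 19.115
Length contraction: L = L₀/γ = 361/19.115 = 18.9 m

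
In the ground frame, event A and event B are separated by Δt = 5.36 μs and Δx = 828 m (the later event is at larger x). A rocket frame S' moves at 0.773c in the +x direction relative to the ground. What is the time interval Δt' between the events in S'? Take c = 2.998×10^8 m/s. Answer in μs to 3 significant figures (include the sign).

Δt' ≈ 5.08 μs

γ = 1/√(1 − 0.773²) = 1.5763
Δt' = γ(Δt − vΔx/c²) = 1.5763 × (5.36 μs − 0.773×828 m / (2.998×10^8 m/s))
= 1.5763 × (3.2251 μs) = 5.08 μs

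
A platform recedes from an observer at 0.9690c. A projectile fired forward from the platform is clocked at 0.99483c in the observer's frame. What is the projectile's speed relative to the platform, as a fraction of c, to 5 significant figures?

Inverse velocity addition: u' = (u − v)/(1 − uv/c²)
= (0.99483 − 0.9690)/(1 − 0.99483×0.9690) = 0.025830/0.03600973 = 0.71731

u' ≈ 0.71731c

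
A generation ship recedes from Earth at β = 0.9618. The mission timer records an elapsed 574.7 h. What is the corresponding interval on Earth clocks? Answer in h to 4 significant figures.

Δt ≈ 2099 h

γ = 1/√(1 − 0.9618²) = 3.65293
Time dilation: Δt = γτ₀ = 3.65293 × 574.7 h = 2099 h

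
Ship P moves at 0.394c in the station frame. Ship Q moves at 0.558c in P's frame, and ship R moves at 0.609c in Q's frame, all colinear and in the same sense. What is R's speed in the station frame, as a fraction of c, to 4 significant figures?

Compose boost 2: (0.558 + 0.394)/(1 + 0.558×0.394) = 0.9520/1.21985 = 0.780423
Compose boost 3: (0.609 + 0.780423)/(1 + 0.609×0.780423) = 1.38942/1.47528 = 0.9418

u ≈ 0.9418c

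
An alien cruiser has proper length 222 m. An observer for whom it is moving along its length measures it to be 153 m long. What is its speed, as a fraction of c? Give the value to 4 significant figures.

γ = L₀/L = 222/153 = 1.45098
β = √(1 − 1/γ²) = 0.7246

β ≈ 0.7246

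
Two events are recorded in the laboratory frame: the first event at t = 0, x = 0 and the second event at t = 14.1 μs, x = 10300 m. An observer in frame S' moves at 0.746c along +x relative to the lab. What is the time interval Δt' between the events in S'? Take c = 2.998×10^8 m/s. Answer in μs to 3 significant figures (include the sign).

Δt' ≈ -17.3 μs

γ = 1/√(1 − 0.746²) = 1.5016
Δt' = γ(Δt − vΔx/c²) = 1.5016 × (14.1 μs − 0.746×10300 m / (2.998×10^8 m/s))
= 1.5016 × (-11.530 μs) = -17.3 μs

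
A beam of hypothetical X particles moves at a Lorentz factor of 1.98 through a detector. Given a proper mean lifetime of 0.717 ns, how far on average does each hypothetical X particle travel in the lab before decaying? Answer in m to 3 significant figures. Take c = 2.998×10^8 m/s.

β = √(1 − 1/γ²) = √(1 − 1/1.98²) = 0.86309
Dilated lifetime: Δt = γτ₀ = 1.98 × 0.717 ns = 1.4197 ns
d = vΔt = 0.86309c × 1.4197 ns = 2.5875×10^8 m/s × 1.4197×10^-9 s = 0.367 m

d ≈ 0.367 m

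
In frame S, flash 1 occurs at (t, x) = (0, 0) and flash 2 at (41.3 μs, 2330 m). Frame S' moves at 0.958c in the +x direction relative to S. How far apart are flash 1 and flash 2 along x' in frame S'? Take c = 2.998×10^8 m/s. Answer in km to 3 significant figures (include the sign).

γ = 1/√(1 − 0.958²) = 3.4871
Δx' = γ(Δx − vΔt) = 3.4871 × (2330 m − 0.958×(2.998×10^8 m/s)×41.3×10^-6 s)
= 3.4871 × (-9531.7 m) = -33.2 km

Δx' ≈ -33.2 km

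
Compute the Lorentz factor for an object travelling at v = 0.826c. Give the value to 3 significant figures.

γ = 1/√(1 − β²) = 1/√(1 − 0.826²) = 1/√(0.31772) = 1.77

γ ≈ 1.77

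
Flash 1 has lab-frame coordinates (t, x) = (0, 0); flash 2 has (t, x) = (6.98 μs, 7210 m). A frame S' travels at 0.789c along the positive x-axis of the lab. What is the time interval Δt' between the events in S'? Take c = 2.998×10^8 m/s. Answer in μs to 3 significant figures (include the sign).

Δt' ≈ -19.5 μs

γ = 1/√(1 − 0.789²) = 1.6276
Δt' = γ(Δt − vΔx/c²) = 1.6276 × (6.98 μs − 0.789×7210 m / (2.998×10^8 m/s))
= 1.6276 × (-11.995 μs) = -19.5 μs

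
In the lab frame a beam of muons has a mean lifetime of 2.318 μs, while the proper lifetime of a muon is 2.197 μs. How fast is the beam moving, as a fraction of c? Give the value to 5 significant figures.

β ≈ 0.31887

γ = Δt/τ₀ = 2.318/2.197 = 1.055075
β = √(1 − 1/γ²) = √(1 − 1/1.055075²) = 0.31887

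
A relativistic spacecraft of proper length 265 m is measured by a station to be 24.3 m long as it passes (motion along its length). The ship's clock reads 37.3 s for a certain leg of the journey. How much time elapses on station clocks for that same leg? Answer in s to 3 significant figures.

Δt ≈ 407 s

Length contraction ⇒ γ = L₀/L = 265/24.3 = 10.905
Time dilation: Δt = γτ₀ = 10.905 × 37.3 s = 407 s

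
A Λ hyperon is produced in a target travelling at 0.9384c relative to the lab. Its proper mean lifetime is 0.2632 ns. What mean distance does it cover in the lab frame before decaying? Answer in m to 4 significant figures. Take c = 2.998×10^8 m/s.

d ≈ 0.2143 m

γ = 1/√(1 − 0.9384²) = 2.89393
Dilated lifetime: Δt = γτ₀ = 2.89393 × 0.2632 ns = 0.761682 ns
d = vΔt = 0.9384c × 0.761682 ns = 2.81332×10^8 m/s × 7.61682×10^-10 s = 0.2143 m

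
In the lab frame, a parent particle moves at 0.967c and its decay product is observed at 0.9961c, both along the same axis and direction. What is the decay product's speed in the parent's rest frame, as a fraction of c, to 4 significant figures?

Inverse velocity addition: u' = (u − v)/(1 − uv/c²)
= (0.9961 − 0.967)/(1 − 0.9961×0.967) = 0.02910/0.0367713 = 0.7914

u' ≈ 0.7914c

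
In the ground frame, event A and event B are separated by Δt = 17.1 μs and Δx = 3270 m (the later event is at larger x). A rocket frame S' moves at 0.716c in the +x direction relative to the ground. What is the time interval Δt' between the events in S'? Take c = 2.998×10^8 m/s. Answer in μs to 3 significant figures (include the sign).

Δt' ≈ 13.3 μs

γ = 1/√(1 − 0.716²) = 1.4325
Δt' = γ(Δt − vΔx/c²) = 1.4325 × (17.1 μs − 0.716×3270 m / (2.998×10^8 m/s))
= 1.4325 × (9.2904 μs) = 13.3 μs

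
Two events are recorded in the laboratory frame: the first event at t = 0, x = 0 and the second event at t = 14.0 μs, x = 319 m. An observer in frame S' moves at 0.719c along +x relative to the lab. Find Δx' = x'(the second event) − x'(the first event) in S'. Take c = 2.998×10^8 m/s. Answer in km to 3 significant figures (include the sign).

Δx' ≈ -3.88 km

γ = 1/√(1 − 0.719²) = 1.4388
Δx' = γ(Δx − vΔt) = 1.4388 × (319 m − 0.719×(2.998×10^8 m/s)×14.0×10^-6 s)
= 1.4388 × (-2698.8 m) = -3.88 km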